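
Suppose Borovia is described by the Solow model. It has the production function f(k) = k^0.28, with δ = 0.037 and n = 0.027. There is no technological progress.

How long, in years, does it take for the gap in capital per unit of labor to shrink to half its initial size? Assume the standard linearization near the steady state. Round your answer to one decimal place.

Near the steady state the convergence rate is λ = (1 − α)(n + δ).
λ = (1 − 0.28) × 0.064 = 0.72 × 0.064 = 0.04608
Half-life = ln 2 / λ = 0.6931 / 0.04608 ≈ 15.04 years

about 15.0 years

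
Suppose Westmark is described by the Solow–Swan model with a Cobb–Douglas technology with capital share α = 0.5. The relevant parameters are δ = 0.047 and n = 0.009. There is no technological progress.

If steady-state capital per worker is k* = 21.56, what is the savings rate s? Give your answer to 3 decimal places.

Steady state requires s·f(k) = (n + δ)·k, i.e. s·k^α = (n + δ)·k.
So s / (n + δ) = (k*)^(1−α) = 21.56^0.5 = 4.6433.
Therefore s = 4.6433 × (n + δ) = 4.6433 × 0.056 = 0.2600.

s ≈ 0.260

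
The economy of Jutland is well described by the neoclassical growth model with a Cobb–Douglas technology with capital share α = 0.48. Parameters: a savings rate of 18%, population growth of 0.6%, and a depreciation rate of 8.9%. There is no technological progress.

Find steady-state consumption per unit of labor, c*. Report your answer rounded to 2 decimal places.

In steady state, investment equals break-even investment: s·k^α = (n + δ)·k.
Dividing both sides by k: k^(1−α) = s / (n + δ).
k^0.52 = 0.18 / (0.006 + 0.089) = 0.18 / 0.095 = 1.8947
k* = 1.8947^(1/0.52) ≈ 3.4177
y* = (k*)^α = 3.4177^0.48 ≈ 1.8038
c* = (1 − s)·y* = (1 − 0.18) × 1.8038 ≈ 1.4791

c* = 1.48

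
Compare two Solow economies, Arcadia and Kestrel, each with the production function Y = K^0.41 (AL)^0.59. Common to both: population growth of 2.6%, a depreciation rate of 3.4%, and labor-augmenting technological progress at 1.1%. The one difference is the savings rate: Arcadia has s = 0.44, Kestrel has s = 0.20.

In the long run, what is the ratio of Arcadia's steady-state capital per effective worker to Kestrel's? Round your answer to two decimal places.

Steady-state k* = [s/(n + g + δ)]^(1/(1−α)), so the ratio is [ (s_A/(n + g + δ)_A) / (s_K/(n + g + δ)_K) ]^1.6949.
s_A/(n + g + δ)_A = 0.44/0.071 = 6.1972; s_K/(n + g + δ)_K = 0.20/0.071 = 2.8169.
Ratio = (6.1972/2.8169)^1.6949 = 2.2000^1.6949 ≈ 3.8052

k*_A / k*_K ≈ 3.81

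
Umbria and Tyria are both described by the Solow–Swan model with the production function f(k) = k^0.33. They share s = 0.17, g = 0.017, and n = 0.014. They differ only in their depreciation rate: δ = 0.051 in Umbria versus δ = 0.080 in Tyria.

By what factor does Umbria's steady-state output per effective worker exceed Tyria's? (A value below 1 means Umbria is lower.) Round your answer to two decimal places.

Steady-state y* = [s/(n + g + δ)]^(α/(1−α)), so the ratio is [ (s_U/(n + g + δ)_U) / (s_T/(n + g + δ)_T) ]^0.4925.
s_U/(n + g + δ)_U = 0.17/0.082 = 2.0732; s_T/(n + g + δ)_T = 0.17/0.111 = 1.5315.
Ratio = (2.0732/1.5315)^0.4925 = 1.3537^0.4925 ≈ 1.1608

ratio ≈ 1.16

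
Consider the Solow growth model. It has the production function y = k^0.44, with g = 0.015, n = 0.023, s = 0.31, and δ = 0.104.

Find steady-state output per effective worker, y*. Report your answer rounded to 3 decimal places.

Steady state requires s·f(k) = (n + g + δ)·k, i.e. s·k^α = (n + g + δ)·k.
Rearranging, k^(1−α) = s / (n + g + δ).
k^0.56 = 0.31 / (0.023 + 0.015 + 0.104) = 0.31 / 0.142 = 2.1831
k* = 2.1831^(1/0.56) ≈ 4.0317
y* = (k*)^α = 4.0317^0.44 ≈ 1.8468

y* = 1.847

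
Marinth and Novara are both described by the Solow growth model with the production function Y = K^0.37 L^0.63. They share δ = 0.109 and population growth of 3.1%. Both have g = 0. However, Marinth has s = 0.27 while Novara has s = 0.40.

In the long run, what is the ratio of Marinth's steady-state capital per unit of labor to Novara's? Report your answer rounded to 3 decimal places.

ratio ≈ 0.536

Steady-state k* = [s/(n + δ)]^(1/(1−α)), so the ratio is [ (s_M/(n + δ)_M) / (s_N/(n + δ)_N) ]^1.5873.
s_M/(n + δ)_M = 0.27/0.140 = 1.9286; s_N/(n + δ)_N = 0.40/0.140 = 2.8571.
Ratio = (1.9286/2.8571)^1.5873 = 0.6750^1.5873 ≈ 0.5359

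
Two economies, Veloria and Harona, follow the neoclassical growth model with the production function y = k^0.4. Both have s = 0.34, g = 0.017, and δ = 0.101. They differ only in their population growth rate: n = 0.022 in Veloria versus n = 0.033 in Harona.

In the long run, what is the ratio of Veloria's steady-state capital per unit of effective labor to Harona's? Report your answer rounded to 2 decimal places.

k*_V / k*_H ≈ 1.13

Steady-state k* = [s/(n + g + δ)]^(1/(1−α)), so the ratio is [ (s_V/(n + g + δ)_V) / (s_H/(n + g + δ)_H) ]^1.6667.
s_V/(n + g + δ)_V = 0.34/0.140 = 2.4286; s_H/(n + g + δ)_H = 0.34/0.151 = 2.2517.
Ratio = (2.4286/2.2517)^1.6667 = 1.0786^1.6667 ≈ 1.1344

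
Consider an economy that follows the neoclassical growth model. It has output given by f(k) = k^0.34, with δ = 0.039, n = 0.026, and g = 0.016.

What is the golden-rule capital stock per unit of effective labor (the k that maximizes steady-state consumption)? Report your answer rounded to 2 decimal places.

The golden rule sets f'(k) = n + g + δ, i.e. α·k^(α−1) = n + g + δ.
So k^(1−α) = α / (n + g + δ) = 0.34 / 0.081 = 4.1975.
k_gold = 4.1975^(1/0.66) ≈ 8.7887

k_gold ≈ 8.79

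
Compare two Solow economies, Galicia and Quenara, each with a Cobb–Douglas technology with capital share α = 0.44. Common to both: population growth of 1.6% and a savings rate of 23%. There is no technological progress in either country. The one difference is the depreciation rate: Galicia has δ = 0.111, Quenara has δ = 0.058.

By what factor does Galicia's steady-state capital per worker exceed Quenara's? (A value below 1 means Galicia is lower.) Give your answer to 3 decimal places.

k*_G / k*_Q ≈ 0.381

Steady-state k* = [s/(n + δ)]^(1/(1−α)), so the ratio is [ (s_G/(n + δ)_G) / (s_Q/(n + δ)_Q) ]^1.7857.
s_G/(n + δ)_G = 0.23/0.127 = 1.8110; s_Q/(n + δ)_Q = 0.23/0.074 = 3.1081.
Ratio = (1.8110/3.1081)^1.7857 = 0.5827^1.7857 ≈ 0.3812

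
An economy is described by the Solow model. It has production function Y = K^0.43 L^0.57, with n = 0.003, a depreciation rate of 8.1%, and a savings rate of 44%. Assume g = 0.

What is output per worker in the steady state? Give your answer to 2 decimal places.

y* ≈ 3.49

In steady state, investment equals break-even investment: s·k^α = (n + δ)·k.
Rearranging, k^(1−α) = s / (n + δ).
k^0.57 = 0.44 / (0.003 + 0.081) = 0.44 / 0.084 = 5.2381
k* = 5.2381^(1/0.57) ≈ 18.2687
y* = (k*)^α = 18.2687^0.43 ≈ 3.4877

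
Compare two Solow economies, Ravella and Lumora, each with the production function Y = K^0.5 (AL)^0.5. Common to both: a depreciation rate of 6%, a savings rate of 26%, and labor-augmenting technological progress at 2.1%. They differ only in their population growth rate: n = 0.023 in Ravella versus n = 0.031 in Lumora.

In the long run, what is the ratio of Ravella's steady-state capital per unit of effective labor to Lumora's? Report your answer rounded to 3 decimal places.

k*_R / k*_L ≈ 1.160

Steady-state k* = [s/(n + g + δ)]^(1/(1−α)), so the ratio is [ (s_R/(n + g + δ)_R) / (s_L/(n + g + δ)_L) ]^2.
s_R/(n + g + δ)_R = 0.26/0.104 = 2.5000; s_L/(n + g + δ)_L = 0.26/0.112 = 2.3214.
Ratio = (2.5000/2.3214)^2 = 1.0769^2 ≈ 1.1597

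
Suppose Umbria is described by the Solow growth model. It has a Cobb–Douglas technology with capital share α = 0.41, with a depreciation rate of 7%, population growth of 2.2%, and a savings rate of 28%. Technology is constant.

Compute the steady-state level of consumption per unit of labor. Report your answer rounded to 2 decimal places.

Steady state requires s·f(k) = (n + δ)·k, i.e. s·k^α = (n + δ)·k.
Dividing both sides by k: k^(1−α) = s / (n + δ).
k^0.59 = 0.28 / (0.022 + 0.070) = 0.28 / 0.092 = 3.0435
k* = 3.0435^(1/0.59) ≈ 6.5959
y* = (k*)^α = 6.5959^0.41 ≈ 2.1672
c* = (1 − s)·y* = (1 − 0.28) × 2.1672 ≈ 1.5604

c* = 1.56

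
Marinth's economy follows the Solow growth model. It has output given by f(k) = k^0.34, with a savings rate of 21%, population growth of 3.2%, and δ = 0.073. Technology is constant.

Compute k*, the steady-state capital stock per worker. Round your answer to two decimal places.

k* = 2.86

Steady state requires s·f(k) = (n + δ)·k, i.e. s·k^α = (n + δ)·k.
Rearranging, k^(1−α) = s / (n + δ).
k^0.66 = 0.21 / (0.032 + 0.073) = 0.21 / 0.105 = 2.0000
k* = 2.0000^(1/0.66) ≈ 2.8583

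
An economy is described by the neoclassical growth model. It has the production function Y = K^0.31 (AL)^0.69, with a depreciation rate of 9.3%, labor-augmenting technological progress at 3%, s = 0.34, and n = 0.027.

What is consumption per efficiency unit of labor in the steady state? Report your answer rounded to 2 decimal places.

At the steady state, Δk = 0, so s·k^α = (n + g + δ)·k.
Rearranging, k^(1−α) = s / (n + g + δ).
k^0.69 = 0.34 / (0.027 + 0.030 + 0.093) = 0.34 / 0.150 = 2.2667
k* = 2.2667^(1/0.69) ≈ 3.2739
y* = (k*)^α = 3.2739^0.31 ≈ 1.4443
c* = (1 − s)·y* = (1 − 0.34) × 1.4443 ≈ 0.9532

c* = 0.95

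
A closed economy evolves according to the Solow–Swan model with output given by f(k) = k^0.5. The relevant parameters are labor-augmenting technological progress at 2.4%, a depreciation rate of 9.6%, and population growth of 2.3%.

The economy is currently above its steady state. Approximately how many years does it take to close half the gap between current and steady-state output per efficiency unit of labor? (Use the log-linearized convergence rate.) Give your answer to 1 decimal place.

Near the steady state the convergence rate is λ = (1 − α)(n + g + δ).
λ = (1 − 0.5) × 0.143 = 0.5 × 0.143 = 0.0715
Half-life = ln 2 / λ = 0.6931 / 0.0715 ≈ 9.69 years

about 9.7 years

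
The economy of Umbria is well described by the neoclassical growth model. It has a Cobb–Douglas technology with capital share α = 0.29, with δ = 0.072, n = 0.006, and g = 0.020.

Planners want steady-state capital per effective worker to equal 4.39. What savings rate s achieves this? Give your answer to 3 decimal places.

s ≈ 0.280

Steady state requires s·f(k) = (n + g + δ)·k, i.e. s·k^α = (n + g + δ)·k.
So s / (n + g + δ) = (k*)^(1−α) = 4.39^0.71 = 2.8586.
Therefore s = 2.8586 × (n + g + δ) = 2.8586 × 0.098 = 0.2801.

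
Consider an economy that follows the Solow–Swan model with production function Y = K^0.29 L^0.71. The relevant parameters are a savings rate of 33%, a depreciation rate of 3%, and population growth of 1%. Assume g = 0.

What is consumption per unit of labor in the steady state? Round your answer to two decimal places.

In steady state, investment equals break-even investment: s·k^α = (n + δ)·k.
Rearranging, k^(1−α) = s / (n + δ).
k^0.71 = 0.33 / (0.010 + 0.030) = 0.33 / 0.040 = 8.2500
k* = 8.2500^(1/0.71) ≈ 19.5335
y* = (k*)^α = 19.5335^0.29 ≈ 2.3677
c* = (1 − s)·y* = (1 − 0.33) × 2.3677 ≈ 1.5864

c* ≈ 1.59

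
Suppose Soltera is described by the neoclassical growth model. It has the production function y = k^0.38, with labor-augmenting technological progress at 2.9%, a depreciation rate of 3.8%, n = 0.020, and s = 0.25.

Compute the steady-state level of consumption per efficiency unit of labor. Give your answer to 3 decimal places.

c* ≈ 1.432

Steady state requires s·f(k) = (n + g + δ)·k, i.e. s·k^α = (n + g + δ)·k.
Rearranging, k^(1−α) = s / (n + g + δ).
k^0.62 = 0.25 / (0.020 + 0.029 + 0.038) = 0.25 / 0.087 = 2.8736
k* = 2.8736^(1/0.62) ≈ 5.4878
y* = (k*)^α = 5.4878^0.38 ≈ 1.9097
c* = (1 − s)·y* = (1 − 0.25) × 1.9097 ≈ 1.4323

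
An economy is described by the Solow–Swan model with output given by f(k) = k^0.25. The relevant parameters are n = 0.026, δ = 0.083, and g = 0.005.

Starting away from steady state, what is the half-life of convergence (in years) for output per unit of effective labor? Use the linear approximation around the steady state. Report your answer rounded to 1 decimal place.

Near the steady state the convergence rate is λ = (1 − α)(n + g + δ).
λ = (1 − 0.25) × 0.114 = 0.75 × 0.114 = 0.0855
Half-life = ln 2 / λ = 0.6931 / 0.0855 ≈ 8.11 years

half-life ≈ 8.1 years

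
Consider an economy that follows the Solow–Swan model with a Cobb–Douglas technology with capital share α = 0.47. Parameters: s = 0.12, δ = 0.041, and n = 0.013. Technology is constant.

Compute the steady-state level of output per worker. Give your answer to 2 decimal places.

In steady state, investment equals break-even investment: s·k^α = (n + δ)·k.
Dividing both sides by k: k^(1−α) = s / (n + δ).
k^0.53 = 0.12 / (0.013 + 0.041) = 0.12 / 0.054 = 2.2222
k* = 2.2222^(1/0.53) ≈ 4.5114
y* = (k*)^α = 4.5114^0.47 ≈ 2.0301

y* = 2.03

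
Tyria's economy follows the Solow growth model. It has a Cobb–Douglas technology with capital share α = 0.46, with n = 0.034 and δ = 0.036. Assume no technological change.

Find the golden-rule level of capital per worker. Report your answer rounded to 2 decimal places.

k_gold ≈ 32.67

The golden rule sets f'(k) = n + δ, i.e. α·k^(α−1) = n + δ.
So k^(1−α) = α / (n + δ) = 0.46 / 0.070 = 6.5714.
k_gold = 6.5714^(1/0.54) ≈ 32.6724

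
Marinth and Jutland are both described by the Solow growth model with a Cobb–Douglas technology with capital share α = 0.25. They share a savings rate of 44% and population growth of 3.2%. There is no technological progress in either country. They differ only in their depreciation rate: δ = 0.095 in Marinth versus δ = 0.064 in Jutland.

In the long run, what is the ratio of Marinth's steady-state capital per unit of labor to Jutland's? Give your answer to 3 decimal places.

Steady-state k* = [s/(n + δ)]^(1/(1−α)), so the ratio is [ (s_M/(n + δ)_M) / (s_J/(n + δ)_J) ]^1.3333.
s_M/(n + δ)_M = 0.44/0.127 = 3.4646; s_J/(n + δ)_J = 0.44/0.096 = 4.5833.
Ratio = (3.4646/4.5833)^1.3333 = 0.7559^1.3333 ≈ 0.6886

k*_M / k*_J ≈ 0.689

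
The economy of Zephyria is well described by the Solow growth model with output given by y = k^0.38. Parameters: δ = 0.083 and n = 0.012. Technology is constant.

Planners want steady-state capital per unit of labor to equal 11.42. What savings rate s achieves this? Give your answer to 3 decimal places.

s ≈ 0.430

Steady state requires s·f(k) = (n + δ)·k, i.e. s·k^α = (n + δ)·k.
So s / (n + δ) = (k*)^(1−α) = 11.42^0.62 = 4.5264.
Therefore s = 4.5264 × (n + δ) = 4.5264 × 0.095 = 0.4300.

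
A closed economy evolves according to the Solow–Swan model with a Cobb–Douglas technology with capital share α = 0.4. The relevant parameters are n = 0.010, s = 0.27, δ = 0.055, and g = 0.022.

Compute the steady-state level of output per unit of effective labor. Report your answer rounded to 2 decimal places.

At the steady state, Δk = 0, so s·k^α = (n + g + δ)·k.
Rearranging, k^(1−α) = s / (n + g + δ).
k^0.6 = 0.27 / (0.010 + 0.022 + 0.055) = 0.27 / 0.087 = 3.1034
k* = 3.1034^(1/0.6) ≈ 6.6028
y* = (k*)^α = 6.6028^0.4 ≈ 2.1276

y* ≈ 2.13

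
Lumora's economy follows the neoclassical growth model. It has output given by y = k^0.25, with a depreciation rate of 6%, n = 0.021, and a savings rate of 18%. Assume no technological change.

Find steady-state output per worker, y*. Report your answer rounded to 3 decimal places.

In steady state, investment equals break-even investment: s·k^α = (n + δ)·k.
Dividing both sides by k: k^(1−α) = s / (n + δ).
k^0.75 = 0.18 / (0.021 + 0.060) = 0.18 / 0.081 = 2.2222
k* = 2.2222^(1/0.75) ≈ 2.8999
y* = (k*)^α = 2.8999^0.25 ≈ 1.3050

y* ≈ 1.305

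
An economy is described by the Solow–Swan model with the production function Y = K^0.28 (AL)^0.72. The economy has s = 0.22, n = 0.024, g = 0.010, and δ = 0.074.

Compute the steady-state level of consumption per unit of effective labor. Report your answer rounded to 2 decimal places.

Steady state requires s·f(k) = (n + g + δ)·k, i.e. s·k^α = (n + g + δ)·k.
Dividing both sides by k: k^(1−α) = s / (n + g + δ).
k^0.72 = 0.22 / (0.024 + 0.010 + 0.074) = 0.22 / 0.108 = 2.0370
k* = 2.0370^(1/0.72) ≈ 2.6863
y* = (k*)^α = 2.6863^0.28 ≈ 1.3188
c* = (1 − s)·y* = (1 − 0.22) × 1.3188 ≈ 1.0287

c* = 1.03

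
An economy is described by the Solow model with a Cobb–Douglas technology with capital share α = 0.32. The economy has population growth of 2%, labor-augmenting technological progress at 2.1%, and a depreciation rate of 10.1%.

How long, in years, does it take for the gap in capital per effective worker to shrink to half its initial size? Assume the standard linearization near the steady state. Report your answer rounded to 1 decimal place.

Near the steady state the convergence rate is λ = (1 − α)(n + g + δ).
λ = (1 − 0.32) × 0.142 = 0.68 × 0.142 = 0.09656
Half-life = ln 2 / λ = 0.6931 / 0.09656 ≈ 7.18 years

half-life ≈ 7.2 years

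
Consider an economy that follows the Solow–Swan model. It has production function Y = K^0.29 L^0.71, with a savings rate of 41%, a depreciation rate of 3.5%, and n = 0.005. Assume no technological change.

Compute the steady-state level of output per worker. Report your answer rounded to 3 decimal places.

y* = 2.587

In steady state, investment equals break-even investment: s·k^α = (n + δ)·k.
Dividing both sides by k: k^(1−α) = s / (n + δ).
k^0.71 = 0.41 / (0.005 + 0.035) = 0.41 / 0.040 = 10.2500
k* = 10.2500^(1/0.71) ≈ 26.5189
y* = (k*)^α = 26.5189^0.29 ≈ 2.5872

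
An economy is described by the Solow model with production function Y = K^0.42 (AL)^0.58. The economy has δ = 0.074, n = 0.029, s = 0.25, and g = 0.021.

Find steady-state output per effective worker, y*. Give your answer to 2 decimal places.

Steady state requires s·f(k) = (n + g + δ)·k, i.e. s·k^α = (n + g + δ)·k.
Dividing both sides by k: k^(1−α) = s / (n + g + δ).
k^0.58 = 0.25 / (0.029 + 0.021 + 0.074) = 0.25 / 0.124 = 2.0161
k* = 2.0161^(1/0.58) ≈ 3.3498
y* = (k*)^α = 3.3498^0.42 ≈ 1.6615

y* ≈ 1.66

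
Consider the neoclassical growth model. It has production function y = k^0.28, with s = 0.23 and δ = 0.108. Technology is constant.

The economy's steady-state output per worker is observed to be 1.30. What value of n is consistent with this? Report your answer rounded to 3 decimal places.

At the steady state, Δk = 0, so s·k^α = (n + δ)·k.
Since y* = [s/(n + δ)]^(α/(1−α)), we have s/(n + δ) = (y*)^((1−α)/α) = 1.30^2.5714 = 1.9633.
Therefore n + δ = s / 1.9633 = 0.23 / 1.9633 = 0.1171, so n = 0.1171 − 0.108 = 0.0091.

n ≈ 0.009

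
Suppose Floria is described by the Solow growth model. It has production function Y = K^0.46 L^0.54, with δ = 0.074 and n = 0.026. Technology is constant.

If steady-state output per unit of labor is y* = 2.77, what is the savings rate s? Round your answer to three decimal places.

s ≈ 0.331

At the steady state, Δk = 0, so s·k^α = (n + δ)·k.
Since y* = [s/(n + δ)]^(α/(1−α)), we have s/(n + δ) = (y*)^((1−α)/α) = 2.77^1.1739 = 3.3069.
Therefore s = 3.3069 × (n + δ) = 3.3069 × 0.100 = 0.3307.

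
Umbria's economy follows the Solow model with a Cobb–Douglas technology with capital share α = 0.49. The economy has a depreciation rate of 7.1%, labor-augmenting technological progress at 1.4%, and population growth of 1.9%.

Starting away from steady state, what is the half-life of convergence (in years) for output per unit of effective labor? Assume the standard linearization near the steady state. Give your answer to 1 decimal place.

t_½ ≈ 13.1 years

Near the steady state the convergence rate is λ = (1 − α)(n + g + δ).
λ = (1 − 0.49) × 0.104 = 0.51 × 0.104 = 0.05304
Half-life = ln 2 / λ = 0.6931 / 0.05304 ≈ 13.07 years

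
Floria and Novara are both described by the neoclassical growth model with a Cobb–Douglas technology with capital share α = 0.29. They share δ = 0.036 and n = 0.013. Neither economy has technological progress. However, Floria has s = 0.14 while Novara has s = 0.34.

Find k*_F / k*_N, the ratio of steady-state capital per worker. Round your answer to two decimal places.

Steady-state k* = [s/(n + δ)]^(1/(1−α)), so the ratio is [ (s_F/(n + δ)_F) / (s_N/(n + δ)_N) ]^1.4085.
s_F/(n + δ)_F = 0.14/0.049 = 2.8571; s_N/(n + δ)_N = 0.34/0.049 = 6.9388.
Ratio = (2.8571/6.9388)^1.4085 = 0.4118^1.4085 ≈ 0.2866

k*_F / k*_N ≈ 0.29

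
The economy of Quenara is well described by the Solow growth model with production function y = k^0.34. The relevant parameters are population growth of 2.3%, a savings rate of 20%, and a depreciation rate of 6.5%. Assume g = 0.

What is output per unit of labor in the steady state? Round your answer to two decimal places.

y* = 1.53

At the steady state, Δk = 0, so s·k^α = (n + δ)·k.
Dividing both sides by k: k^(1−α) = s / (n + δ).
k^0.66 = 0.20 / (0.023 + 0.065) = 0.20 / 0.088 = 2.2727
k* = 2.2727^(1/0.66) ≈ 3.4691
y* = (k*)^α = 3.4691^0.34 ≈ 1.5264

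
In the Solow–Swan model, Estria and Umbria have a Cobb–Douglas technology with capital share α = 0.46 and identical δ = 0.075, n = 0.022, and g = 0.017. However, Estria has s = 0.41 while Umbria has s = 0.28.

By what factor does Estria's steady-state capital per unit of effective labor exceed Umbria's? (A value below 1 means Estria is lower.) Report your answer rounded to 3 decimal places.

Steady-state k* = [s/(n + g + δ)]^(1/(1−α)), so the ratio is [ (s_E/(n + g + δ)_E) / (s_U/(n + g + δ)_U) ]^1.8519.
s_E/(n + g + δ)_E = 0.41/0.114 = 3.5965; s_U/(n + g + δ)_U = 0.28/0.114 = 2.4561.
Ratio = (3.5965/2.4561)^1.8519 = 1.4643^1.8519 ≈ 2.0264

k*_E / k*_U ≈ 2.026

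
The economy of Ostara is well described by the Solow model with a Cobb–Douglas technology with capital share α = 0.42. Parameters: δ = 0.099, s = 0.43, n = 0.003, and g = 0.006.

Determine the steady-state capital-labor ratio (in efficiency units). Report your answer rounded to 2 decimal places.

k* = 10.83

Steady state requires s·f(k) = (n + g + δ)·k, i.e. s·k^α = (n + g + δ)·k.
Dividing both sides by k: k^(1−α) = s / (n + g + δ).
k^0.58 = 0.43 / (0.003 + 0.006 + 0.099) = 0.43 / 0.108 = 3.9815
k* = 3.9815^(1/0.58) ≈ 10.8284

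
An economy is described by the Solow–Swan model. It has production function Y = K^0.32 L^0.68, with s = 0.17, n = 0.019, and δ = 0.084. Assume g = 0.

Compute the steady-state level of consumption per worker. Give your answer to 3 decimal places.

At the steady state, Δk = 0, so s·k^α = (n + δ)·k.
Dividing both sides by k: k^(1−α) = s / (n + δ).
k^0.68 = 0.17 / (0.019 + 0.084) = 0.17 / 0.103 = 1.6505
k* = 1.6505^(1/0.68) ≈ 2.0894
y* = (k*)^α = 2.0894^0.32 ≈ 1.2659
c* = (1 − s)·y* = (1 − 0.17) × 1.2659 ≈ 1.0507

c* ≈ 1.051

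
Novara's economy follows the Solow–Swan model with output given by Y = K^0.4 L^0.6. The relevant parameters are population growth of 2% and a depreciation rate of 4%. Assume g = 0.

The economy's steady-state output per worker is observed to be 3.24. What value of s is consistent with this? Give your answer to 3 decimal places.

s ≈ 0.350

In steady state, investment equals break-even investment: s·k^α = (n + δ)·k.
Since y* = [s/(n + δ)]^(α/(1−α)), we have s/(n + δ) = (y*)^((1−α)/α) = 3.24^1.5 = 5.8320.
Therefore s = 5.8320 × (n + δ) = 5.8320 × 0.060 = 0.3499.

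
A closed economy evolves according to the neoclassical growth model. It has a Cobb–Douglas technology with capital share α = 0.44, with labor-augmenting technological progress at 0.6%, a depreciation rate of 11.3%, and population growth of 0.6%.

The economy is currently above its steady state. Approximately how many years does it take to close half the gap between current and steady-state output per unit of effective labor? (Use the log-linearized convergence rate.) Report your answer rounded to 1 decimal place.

Near the steady state the convergence rate is λ = (1 − α)(n + g + δ).
λ = (1 − 0.44) × 0.125 = 0.56 × 0.125 = 0.0700
Half-life = ln 2 / λ = 0.6931 / 0.0700 ≈ 9.90 years

half-life ≈ 9.9 years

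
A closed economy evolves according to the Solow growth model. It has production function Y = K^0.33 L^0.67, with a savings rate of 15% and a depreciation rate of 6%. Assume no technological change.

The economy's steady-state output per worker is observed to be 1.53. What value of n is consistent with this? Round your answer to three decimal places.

In steady state, investment equals break-even investment: s·k^α = (n + δ)·k.
Since y* = [s/(n + δ)]^(α/(1−α)), we have s/(n + δ) = (y*)^((1−α)/α) = 1.53^2.0303 = 2.3713.
Therefore n + δ = s / 2.3713 = 0.15 / 2.3713 = 0.0633, so n = 0.0633 − 0.060 = 0.0033.

n ≈ 0.003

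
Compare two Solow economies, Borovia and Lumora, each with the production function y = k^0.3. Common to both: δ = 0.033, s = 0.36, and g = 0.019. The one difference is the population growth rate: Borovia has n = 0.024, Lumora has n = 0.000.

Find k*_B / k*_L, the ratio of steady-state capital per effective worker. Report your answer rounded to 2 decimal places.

ratio ≈ 0.58

Steady-state k* = [s/(n + g + δ)]^(1/(1−α)), so the ratio is [ (s_B/(n + g + δ)_B) / (s_L/(n + g + δ)_L) ]^1.4286.
s_B/(n + g + δ)_B = 0.36/0.076 = 4.7368; s_L/(n + g + δ)_L = 0.36/0.052 = 6.9231.
Ratio = (4.7368/6.9231)^1.4286 = 0.6842^1.4286 ≈ 0.5815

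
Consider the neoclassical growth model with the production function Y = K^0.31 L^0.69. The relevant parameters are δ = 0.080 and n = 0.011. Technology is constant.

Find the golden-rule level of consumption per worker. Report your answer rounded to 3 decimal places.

c_gold ≈ 1.197

At the golden rule, f'(k) = n + δ, so α·k^(α−1) = n + δ and k_gold = (α/(n + δ))^(1/(1−α)).
k_gold = (0.31/0.091)^(1/0.69) = 3.4066^1.4493 ≈ 5.9087
c_gold = f(k_gold) − (n + δ)·k_gold = 1.7345 − 0.091×5.9087 ≈ 1.1968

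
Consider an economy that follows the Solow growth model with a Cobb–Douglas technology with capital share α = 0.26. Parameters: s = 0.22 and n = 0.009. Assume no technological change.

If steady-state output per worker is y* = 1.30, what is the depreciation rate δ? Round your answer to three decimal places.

δ ≈ 0.095

In steady state, investment equals break-even investment: s·k^α = (n + δ)·k.
Since y* = [s/(n + δ)]^(α/(1−α)), we have s/(n + δ) = (y*)^((1−α)/α) = 1.30^2.8462 = 2.1101.
Therefore n + δ = s / 2.1101 = 0.22 / 2.1101 = 0.1043, so δ = 0.1043 − 0.009 = 0.0953.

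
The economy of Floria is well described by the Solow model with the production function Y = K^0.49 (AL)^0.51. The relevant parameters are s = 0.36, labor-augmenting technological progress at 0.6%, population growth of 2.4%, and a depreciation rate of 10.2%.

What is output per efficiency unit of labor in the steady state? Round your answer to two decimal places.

y* = 2.62

At the steady state, Δk = 0, so s·k^α = (n + g + δ)·k.
Dividing both sides by k: k^(1−α) = s / (n + g + δ).
k^0.51 = 0.36 / (0.024 + 0.006 + 0.102) = 0.36 / 0.132 = 2.7273
k* = 2.7273^(1/0.51) ≈ 7.1512
y* = (k*)^α = 7.1512^0.49 ≈ 2.6221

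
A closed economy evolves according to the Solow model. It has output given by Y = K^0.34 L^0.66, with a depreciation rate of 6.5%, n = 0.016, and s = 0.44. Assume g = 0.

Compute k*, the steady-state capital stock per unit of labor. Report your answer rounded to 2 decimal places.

k* = 12.99

At the steady state, Δk = 0, so s·k^α = (n + δ)·k.
Dividing both sides by k: k^(1−α) = s / (n + δ).
k^0.66 = 0.44 / (0.016 + 0.065) = 0.44 / 0.081 = 5.4321
k* = 5.4321^(1/0.66) ≈ 12.9894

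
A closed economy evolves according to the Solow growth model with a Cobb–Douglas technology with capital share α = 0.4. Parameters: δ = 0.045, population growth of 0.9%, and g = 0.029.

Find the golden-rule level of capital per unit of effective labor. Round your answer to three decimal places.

k_gold ≈ 13.750

The golden rule sets f'(k) = n + g + δ, i.e. α·k^(α−1) = n + g + δ.
So k^(1−α) = α / (n + g + δ) = 0.4 / 0.083 = 4.8193.
k_gold = 4.8193^(1/0.6) ≈ 13.7501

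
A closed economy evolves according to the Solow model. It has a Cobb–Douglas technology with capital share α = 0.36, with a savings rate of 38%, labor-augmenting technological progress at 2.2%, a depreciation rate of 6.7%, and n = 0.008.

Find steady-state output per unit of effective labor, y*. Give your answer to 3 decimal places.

y* ≈ 2.156

At the steady state, Δk = 0, so s·k^α = (n + g + δ)·k.
Dividing both sides by k: k^(1−α) = s / (n + g + δ).
k^0.64 = 0.38 / (0.008 + 0.022 + 0.067) = 0.38 / 0.097 = 3.9175
k* = 3.9175^(1/0.64) ≈ 8.4446
y* = (k*)^α = 8.4446^0.36 ≈ 2.1556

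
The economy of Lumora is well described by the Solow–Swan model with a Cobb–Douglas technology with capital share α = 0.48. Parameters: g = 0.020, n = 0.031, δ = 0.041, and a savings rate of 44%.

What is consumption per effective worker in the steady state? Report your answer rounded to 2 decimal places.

c* ≈ 2.37

At the steady state, Δk = 0, so s·k^α = (n + g + δ)·k.
Rearranging, k^(1−α) = s / (n + g + δ).
k^0.52 = 0.44 / (0.031 + 0.020 + 0.041) = 0.44 / 0.092 = 4.7826
k* = 4.7826^(1/0.52) ≈ 20.2790
y* = (k*)^α = 20.2790^0.48 ≈ 4.2402
c* = (1 − s)·y* = (1 − 0.44) × 4.2402 ≈ 2.3745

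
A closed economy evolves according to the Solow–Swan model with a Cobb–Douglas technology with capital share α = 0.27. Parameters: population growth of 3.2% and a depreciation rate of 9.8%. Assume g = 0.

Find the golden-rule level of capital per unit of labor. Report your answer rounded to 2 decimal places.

k_gold ≈ 2.72

The golden rule sets f'(k) = n + δ, i.e. α·k^(α−1) = n + δ.
So k^(1−α) = α / (n + δ) = 0.27 / 0.130 = 2.0769.
k_gold = 2.0769^(1/0.73) ≈ 2.7215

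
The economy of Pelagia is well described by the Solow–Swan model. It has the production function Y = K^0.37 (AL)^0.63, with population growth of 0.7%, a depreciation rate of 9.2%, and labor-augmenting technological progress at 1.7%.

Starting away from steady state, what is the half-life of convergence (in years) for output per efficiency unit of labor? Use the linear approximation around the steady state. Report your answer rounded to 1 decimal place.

Near the steady state the convergence rate is λ = (1 − α)(n + g + δ).
λ = (1 − 0.37) × 0.116 = 0.63 × 0.116 = 0.07308
Half-life = ln 2 / λ = 0.6931 / 0.07308 ≈ 9.48 years

half-life ≈ 9.5 years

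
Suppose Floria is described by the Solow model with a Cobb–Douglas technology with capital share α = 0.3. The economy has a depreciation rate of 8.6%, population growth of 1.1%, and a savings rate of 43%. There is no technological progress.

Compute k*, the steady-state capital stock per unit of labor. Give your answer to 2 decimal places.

k* ≈ 8.39

In steady state, investment equals break-even investment: s·k^α = (n + δ)·k.
Rearranging, k^(1−α) = s / (n + δ).
k^0.7 = 0.43 / (0.011 + 0.086) = 0.43 / 0.097 = 4.4330
k* = 4.4330^(1/0.7) ≈ 8.3918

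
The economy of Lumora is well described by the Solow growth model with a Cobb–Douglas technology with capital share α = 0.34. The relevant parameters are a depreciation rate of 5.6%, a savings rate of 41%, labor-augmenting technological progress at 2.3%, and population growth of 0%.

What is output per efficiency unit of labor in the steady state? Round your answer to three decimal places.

Steady state requires s·f(k) = (n + g + δ)·k, i.e. s·k^α = (n + g + δ)·k.
Rearranging, k^(1−α) = s / (n + g + δ).
k^0.66 = 0.41 / (0.000 + 0.023 + 0.056) = 0.41 / 0.079 = 5.1899
k* = 5.1899^(1/0.66) ≈ 12.1220
y* = (k*)^α = 12.1220^0.34 ≈ 2.3357

y* = 2.336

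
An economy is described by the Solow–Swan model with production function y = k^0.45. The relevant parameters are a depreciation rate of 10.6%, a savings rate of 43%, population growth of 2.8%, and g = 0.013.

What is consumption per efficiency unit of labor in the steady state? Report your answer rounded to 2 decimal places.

c* ≈ 1.37

At the steady state, Δk = 0, so s·k^α = (n + g + δ)·k.
Dividing both sides by k: k^(1−α) = s / (n + g + δ).
k^0.55 = 0.43 / (0.028 + 0.013 + 0.106) = 0.43 / 0.147 = 2.9252
k* = 2.9252^(1/0.55) ≈ 7.0397
y* = (k*)^α = 7.0397^0.45 ≈ 2.4066
c* = (1 − s)·y* = (1 − 0.43) × 2.4066 ≈ 1.3718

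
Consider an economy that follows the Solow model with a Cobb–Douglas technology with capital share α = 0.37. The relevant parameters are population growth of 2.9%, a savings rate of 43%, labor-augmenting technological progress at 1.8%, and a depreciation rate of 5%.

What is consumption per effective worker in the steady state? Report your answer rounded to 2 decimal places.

Steady state requires s·f(k) = (n + g + δ)·k, i.e. s·k^α = (n + g + δ)·k.
Rearranging, k^(1−α) = s / (n + g + δ).
k^0.63 = 0.43 / (0.029 + 0.018 + 0.050) = 0.43 / 0.097 = 4.4330
k* = 4.4330^(1/0.63) ≈ 10.6293
y* = (k*)^α = 10.6293^0.37 ≈ 2.3978
c* = (1 − s)·y* = (1 − 0.43) × 2.3978 ≈ 1.3667

c* = 1.37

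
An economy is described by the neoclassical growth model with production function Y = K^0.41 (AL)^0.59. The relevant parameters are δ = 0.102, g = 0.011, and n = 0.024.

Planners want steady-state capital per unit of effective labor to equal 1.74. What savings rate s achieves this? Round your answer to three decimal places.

s ≈ 0.190

Steady state requires s·f(k) = (n + g + δ)·k, i.e. s·k^α = (n + g + δ)·k.
So s / (n + g + δ) = (k*)^(1−α) = 1.74^0.59 = 1.3865.
Therefore s = 1.3865 × (n + g + δ) = 1.3865 × 0.137 = 0.1900.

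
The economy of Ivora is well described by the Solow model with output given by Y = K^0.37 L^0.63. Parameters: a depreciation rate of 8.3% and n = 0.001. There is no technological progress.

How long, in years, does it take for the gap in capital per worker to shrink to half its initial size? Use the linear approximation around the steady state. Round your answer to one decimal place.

half-life ≈ 13.1 years

Near the steady state the convergence rate is λ = (1 − α)(n + δ).
λ = (1 − 0.37) × 0.084 = 0.63 × 0.084 = 0.05292
Half-life = ln 2 / λ = 0.6931 / 0.05292 ≈ 13.10 years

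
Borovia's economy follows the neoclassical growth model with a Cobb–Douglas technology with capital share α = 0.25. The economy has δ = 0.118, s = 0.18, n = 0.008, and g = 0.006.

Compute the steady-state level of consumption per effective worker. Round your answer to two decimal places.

c* = 0.91

In steady state, investment equals break-even investment: s·k^α = (n + g + δ)·k.
Dividing both sides by k: k^(1−α) = s / (n + g + δ).
k^0.75 = 0.18 / (0.008 + 0.006 + 0.118) = 0.18 / 0.132 = 1.3636
k* = 1.3636^(1/0.75) ≈ 1.5121
y* = (k*)^α = 1.5121^0.25 ≈ 1.1089
c* = (1 − s)·y* = (1 − 0.18) × 1.1089 ≈ 0.9093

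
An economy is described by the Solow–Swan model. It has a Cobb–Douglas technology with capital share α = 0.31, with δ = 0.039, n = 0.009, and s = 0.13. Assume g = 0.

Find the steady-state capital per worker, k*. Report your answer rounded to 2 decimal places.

k* ≈ 4.24

At the steady state, Δk = 0, so s·k^α = (n + δ)·k.
Dividing both sides by k: k^(1−α) = s / (n + δ).
k^0.69 = 0.13 / (0.009 + 0.039) = 0.13 / 0.048 = 2.7083
k* = 2.7083^(1/0.69) ≈ 4.2374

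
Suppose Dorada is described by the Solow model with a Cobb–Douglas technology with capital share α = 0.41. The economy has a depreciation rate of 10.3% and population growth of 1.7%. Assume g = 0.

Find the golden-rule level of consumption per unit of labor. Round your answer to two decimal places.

At the golden rule, f'(k) = n + δ, so α·k^(α−1) = n + δ and k_gold = (α/(n + δ))^(1/(1−α)).
k_gold = (0.41/0.120)^(1/0.59) = 3.4167^1.6949 ≈ 8.0244
c_gold = f(k_gold) − (n + δ)·k_gold = 2.3486 − 0.120×8.0244 ≈ 1.3857

c_gold ≈ 1.39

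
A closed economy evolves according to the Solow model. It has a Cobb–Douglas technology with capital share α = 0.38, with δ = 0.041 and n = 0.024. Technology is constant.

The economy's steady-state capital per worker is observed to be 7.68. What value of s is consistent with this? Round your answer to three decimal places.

In steady state, investment equals break-even investment: s·k^α = (n + δ)·k.
So s / (n + δ) = (k*)^(1−α) = 7.68^0.62 = 3.5394.
Therefore s = 3.5394 × (n + δ) = 3.5394 × 0.065 = 0.2301.

s ≈ 0.230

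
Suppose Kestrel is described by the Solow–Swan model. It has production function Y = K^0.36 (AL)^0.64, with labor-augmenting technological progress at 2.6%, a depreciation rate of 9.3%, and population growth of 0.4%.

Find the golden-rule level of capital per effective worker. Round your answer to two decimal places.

k_gold ≈ 5.35

The golden rule sets f'(k) = n + g + δ, i.e. α·k^(α−1) = n + g + δ.
So k^(1−α) = α / (n + g + δ) = 0.36 / 0.123 = 2.9268.
k_gold = 2.9268^(1/0.64) ≈ 5.3547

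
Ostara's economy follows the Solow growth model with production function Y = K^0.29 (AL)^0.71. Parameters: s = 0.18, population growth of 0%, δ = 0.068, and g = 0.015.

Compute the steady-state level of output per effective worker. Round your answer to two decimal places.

In steady state, investment equals break-even investment: s·k^α = (n + g + δ)·k.
Rearranging, k^(1−α) = s / (n + g + δ).
k^0.71 = 0.18 / (0.000 + 0.015 + 0.068) = 0.18 / 0.083 = 2.1687
k* = 2.1687^(1/0.71) ≈ 2.9752
y* = (k*)^α = 2.9752^0.29 ≈ 1.3719

y* ≈ 1.37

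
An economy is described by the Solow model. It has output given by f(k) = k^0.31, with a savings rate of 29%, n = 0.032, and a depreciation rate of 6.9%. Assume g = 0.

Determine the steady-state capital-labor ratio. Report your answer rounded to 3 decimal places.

k* = 4.612

In steady state, investment equals break-even investment: s·k^α = (n + δ)·k.
Rearranging, k^(1−α) = s / (n + δ).
k^0.69 = 0.29 / (0.032 + 0.069) = 0.29 / 0.101 = 2.8713
k* = 2.8713^(1/0.69) ≈ 4.6119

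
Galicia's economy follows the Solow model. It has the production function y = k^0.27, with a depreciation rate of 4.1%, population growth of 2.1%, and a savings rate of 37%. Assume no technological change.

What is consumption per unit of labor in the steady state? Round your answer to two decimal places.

In steady state, investment equals break-even investment: s·k^α = (n + δ)·k.
Dividing both sides by k: k^(1−α) = s / (n + δ).
k^0.73 = 0.37 / (0.021 + 0.041) = 0.37 / 0.062 = 5.9677
k* = 5.9677^(1/0.73) ≈ 11.5545
y* = (k*)^α = 11.5545^0.27 ≈ 1.9362
c* = (1 − s)·y* = (1 − 0.37) × 1.9362 ≈ 1.2198

c* ≈ 1.22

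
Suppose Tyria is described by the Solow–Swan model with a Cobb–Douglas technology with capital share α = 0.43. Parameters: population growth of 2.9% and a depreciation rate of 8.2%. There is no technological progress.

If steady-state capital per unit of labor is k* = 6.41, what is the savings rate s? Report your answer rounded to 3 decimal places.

In steady state, investment equals break-even investment: s·k^α = (n + δ)·k.
So s / (n + δ) = (k*)^(1−α) = 6.41^0.57 = 2.8834.
Therefore s = 2.8834 × (n + δ) = 2.8834 × 0.111 = 0.3201.

s ≈ 0.320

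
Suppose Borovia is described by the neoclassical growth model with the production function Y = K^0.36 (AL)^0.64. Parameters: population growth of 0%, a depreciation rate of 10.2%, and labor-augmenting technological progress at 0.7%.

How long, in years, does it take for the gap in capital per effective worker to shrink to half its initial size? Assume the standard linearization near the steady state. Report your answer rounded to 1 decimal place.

half-life ≈ 9.9 years

Near the steady state the convergence rate is λ = (1 − α)(n + g + δ).
λ = (1 − 0.36) × 0.109 = 0.64 × 0.109 = 0.06976
Half-life = ln 2 / λ = 0.6931 / 0.06976 ≈ 9.94 years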